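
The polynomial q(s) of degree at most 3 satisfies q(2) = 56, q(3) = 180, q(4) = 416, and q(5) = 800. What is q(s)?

Using the Lagrange interpolation formula with nodes 2, 3, 4, 5:
  L_0(s) = (s - 3)(s - 4)(s - 5) / -6
  L_1(s) = (s - 2)(s - 4)(s - 5) / 2
  L_2(s) = (s - 2)(s - 3)(s - 5) / -2
  L_3(s) = (s - 2)(s - 3)(s - 4) / 6
Then q(s) = 56·L_0(s) + 180·L_1(s) + 416·L_2(s) + 800·L_3(s).
Expanding and collecting terms gives q(s) = 6s³ + 2s².
Check: q(5) = 800. ✓

q(s) = 6s^3 + 2s^2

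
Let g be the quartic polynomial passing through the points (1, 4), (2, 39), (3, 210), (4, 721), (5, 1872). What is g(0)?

-3

Forward differences of the values at u = 1, 2, 3, 4, 5:
  g  : 4  39  210  721  1872
  Δ  : 35  171  511  1151
  Δ^2: 136  340  640
  Δ^3: 204  300
  Δ^4: 96
The fourth differences are constant, confirming degree 4.
Interpolating (Newton forward form) and evaluating at u = 0 gives g(0) = -3.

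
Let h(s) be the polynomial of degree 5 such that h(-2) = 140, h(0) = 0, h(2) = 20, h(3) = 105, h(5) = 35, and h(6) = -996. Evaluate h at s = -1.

Using the Lagrange interpolation formula with nodes -2, 0, 2, 3, 5, 6:
  L_0(s) = s(s - 2)(s - 3)(s - 5)(s - 6) / -2240
  L_1(s) = (s + 2)(s - 2)(s - 3)(s - 5)(s - 6) / 360
  L_2(s) = (s + 2)s(s - 3)(s - 5)(s - 6) / -96
  L_3(s) = (s + 2)s(s - 2)(s - 5)(s - 6) / 90
  L_4(s) = (s + 2)s(s - 2)(s - 3)(s - 6) / -210
  L_5(s) = (s + 2)s(s - 2)(s - 3)(s - 5) / 576
Then h(s) = 140·L_0(s) + 0·L_1(s) + 20·L_2(s) + 105·L_3(s) + 35·L_4(s) - 996·L_5(s).
Expanding and collecting terms gives h(s) = -s⁵ + 6s⁴ - 4s³ - 4s² + 2s.
Evaluating at s = -1: h(-1) = 5.

5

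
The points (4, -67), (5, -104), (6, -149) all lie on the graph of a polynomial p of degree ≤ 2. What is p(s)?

Using the Lagrange interpolation formula with nodes 4, 5, 6:
  L_0(s) = (s - 5)(s - 6) / 2
  L_1(s) = (s - 4)(s - 6) / -1
  L_2(s) = (s - 4)(s - 5) / 2
Then p(s) = -67·L_0(s) - 104·L_1(s) - 149·L_2(s).
Expanding and collecting terms gives p(s) = -4s² - s + 1.
Check: p(4) = -67. ✓

p(s) = -4s^2 - s + 1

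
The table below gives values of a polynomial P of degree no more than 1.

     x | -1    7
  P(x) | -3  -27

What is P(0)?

-6

Using the Lagrange interpolation formula with nodes -1, 7:
  L_0(x) = (x - 7) / -8
  L_1(x) = (x + 1) / 8
Then P(x) = -3·L_0(x) - 27·L_1(x).
Expanding and collecting terms gives P(x) = -3x - 6.
Evaluating at x = 0: P(0) = -6.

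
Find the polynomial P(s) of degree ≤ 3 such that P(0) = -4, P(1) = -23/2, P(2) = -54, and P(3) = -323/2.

P(s) = -5s^3 - (5/2)s^2 - 4

Write P(s) = as^3 + bs^2 + cs + d. Substituting each data point gives a linear system:
  d = -4
  a + b + c + d = -23/2
  8a + 4b + 2c + d = -54
  27a + 9b + 3c + d = -323/2
Solving the system yields a = -5, b = -5/2, c = 0, d = -4.
So P(s) = -5s^3 - (5/2)s^2 - 4.
Check: P(0) = -4. ✓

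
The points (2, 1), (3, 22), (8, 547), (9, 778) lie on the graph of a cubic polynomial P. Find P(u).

P(u) = u^3 + u^2 - 3u - 5

Using the Lagrange interpolation formula with nodes 2, 3, 8, 9:
  L_0(u) = (u - 3)(u - 8)(u - 9) / -42
  L_1(u) = (u - 2)(u - 8)(u - 9) / 30
  L_2(u) = (u - 2)(u - 3)(u - 9) / -30
  L_3(u) = (u - 2)(u - 3)(u - 8) / 42
Then P(u) = 1·L_0(u) + 22·L_1(u) + 547·L_2(u) + 778·L_3(u).
Expanding and collecting terms gives P(u) = u^3 + u^2 - 3u - 5.
Check: P(8) = 547. ✓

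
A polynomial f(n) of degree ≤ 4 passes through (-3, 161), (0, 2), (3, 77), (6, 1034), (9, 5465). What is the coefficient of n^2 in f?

4

Write f(n) = an^4 + bn^3 + cn^2 + dn + e. Substituting each data point gives a linear system:
  81a - 27b + 9c - 3d + e = 161
  e = 2
  81a + 27b + 9c + 3d + e = 77
  1296a + 216b + 36c + 6d + e = 1034
  6561a + 729b + 81c + 9d + e = 5465
Solving the system yields a = 1, b = -2, c = 4, d = 4, e = 2.
So f(n) = n^4 - 2n^3 + 4n^2 + 4n + 2.
The coefficient of n^2 is 4.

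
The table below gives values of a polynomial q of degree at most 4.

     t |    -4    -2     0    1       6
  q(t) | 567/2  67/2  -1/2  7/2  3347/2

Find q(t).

Using the Lagrange interpolation formula with nodes -4, -2, 0, 1, 6:
  L_0(t) = (t + 2)t(t - 1)(t - 6) / 400
  L_1(t) = (t + 4)t(t - 1)(t - 6) / -96
  L_2(t) = (t + 4)(t + 2)(t - 1)(t - 6) / 48
  L_3(t) = (t + 4)(t + 2)t(t - 6) / -75
  L_4(t) = (t + 4)(t + 2)t(t - 1) / 2400
Then q(t) = 567/2·L_0(t) + 67/2·L_1(t) - 1/2·L_2(t) + 7/2·L_3(t) + 3347/2·L_4(t).
Expanding and collecting terms gives q(t) = t^4 + t^3 + 5t^2 - 3t - 1/2.
Check: q(0) = -1/2. ✓

q(t) = t^4 + t^3 + 5t^2 - 3t - 1/2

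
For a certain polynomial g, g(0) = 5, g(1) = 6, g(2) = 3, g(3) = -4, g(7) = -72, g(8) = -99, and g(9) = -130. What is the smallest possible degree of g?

2

Divided differences on the nodes 0, 1, 2, 3, 7, 8, 9:
  order 0: 5  6  3  -4  -72  -99  -130
  order 1: 1  -3  -7  -17  -27  -31
  order 2: -2  -2  -2  -2  -2
  order 3: 0  0  0  0
  order 4: 0  0  0
  order 5: 0  0
  order 6: 0
The order-2 divided differences are all -2 (nonzero) and every higher order vanishes, so the data lies on a polynomial of degree exactly 2.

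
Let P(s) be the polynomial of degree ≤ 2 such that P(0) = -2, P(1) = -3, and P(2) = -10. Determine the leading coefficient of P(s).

Write P(s) = as^2 + bs + c. Substituting each data point gives a linear system:
  c = -2
  a + b + c = -3
  4a + 2b + c = -10
Solving the system yields a = -3, b = 2, c = -2.
So P(s) = -3s^2 + 2s - 2.
The leading coefficient is -3.

-3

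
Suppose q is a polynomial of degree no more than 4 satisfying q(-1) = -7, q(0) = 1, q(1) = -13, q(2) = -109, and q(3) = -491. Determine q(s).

Write q(s) = as^4 + bs^3 + cs^2 + ds + e. Substituting each data point gives a linear system:
  a - b + c - d + e = -7
  e = 1
  a + b + c + d + e = -13
  16a + 8b + 4c + 2d + e = -109
  81a + 27b + 9c + 3d + e = -491
Solving the system yields a = -6, b = 2, c = -5, d = -5, e = 1.
So q(s) = -6s^4 + 2s^3 - 5s^2 - 5s + 1.
Check: q(2) = -109. ✓

q(s) = -6s^4 + 2s^3 - 5s^2 - 5s + 1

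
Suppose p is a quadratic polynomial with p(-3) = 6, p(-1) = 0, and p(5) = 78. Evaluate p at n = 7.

Using the Lagrange interpolation formula with nodes -3, -1, 5:
  L_0(n) = (n + 1)(n - 5) / 16
  L_1(n) = (n + 3)(n - 5) / -12
  L_2(n) = (n + 3)(n + 1) / 48
Then p(n) = 6·L_0(n) + 0·L_1(n) + 78·L_2(n).
Expanding and collecting terms gives p(n) = 2n² + 5n + 3.
Evaluating at n = 7: p(7) = 136.

136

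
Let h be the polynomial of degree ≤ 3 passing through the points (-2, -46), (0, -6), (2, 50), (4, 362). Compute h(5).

689

Forward differences of the values at s = -2, 0, 2, 4:
  h  : -46  -6  50  362
  Δ  : 40  56  312
  Δ^2: 16  256
  Δ^3: 240
The third differences are constant, confirming degree 3.
Interpolating (Newton forward form) and evaluating at s = 5 gives h(5) = 689.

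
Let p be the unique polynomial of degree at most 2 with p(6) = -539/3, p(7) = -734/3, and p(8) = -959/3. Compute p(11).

Using the Lagrange interpolation formula with nodes 6, 7, 8:
  L_0(s) = (s - 7)(s - 8) / 2
  L_1(s) = (s - 6)(s - 8) / -1
  L_2(s) = (s - 6)(s - 7) / 2
Then p(s) = -539/3·L_0(s) - 734/3·L_1(s) - 959/3·L_2(s).
Expanding and collecting terms gives p(s) = -5s^2 + 1/3.
Evaluating at s = 11: p(11) = -1814/3.

-1814/3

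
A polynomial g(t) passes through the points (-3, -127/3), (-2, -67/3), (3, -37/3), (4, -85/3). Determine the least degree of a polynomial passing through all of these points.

Divided differences on the nodes -3, -2, 3, 4:
  order 0: -127/3  -67/3  -37/3  -85/3
  order 1: 20  2  -16
  order 2: -3  -3
  order 3: 0
The order-2 divided differences are all -3 (nonzero) and every higher order vanishes, so the data lies on a polynomial of degree exactly 2.

2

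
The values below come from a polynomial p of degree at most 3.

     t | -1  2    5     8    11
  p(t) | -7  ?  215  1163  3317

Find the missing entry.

On equispaced nodes a degree-3 polynomial has vanishing fourth forward difference, so
  p(-1) - 4·p(2) + 6·p(5) - 4·p(8) + p(11) = 0.
Substituting the known values and solving for p(2):
  -4·p(2) = 52
  p(2) = -13.

-13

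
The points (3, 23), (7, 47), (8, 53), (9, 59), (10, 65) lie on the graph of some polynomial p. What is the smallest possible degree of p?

Divided differences on the nodes 3, 7, 8, 9, 10:
  order 0: 23  47  53  59  65
  order 1: 6  6  6  6
  order 2: 0  0  0
  order 3: 0  0
  order 4: 0
The order-1 divided differences are all 6 (nonzero) and every higher order vanishes, so the data lies on a polynomial of degree exactly 1.

1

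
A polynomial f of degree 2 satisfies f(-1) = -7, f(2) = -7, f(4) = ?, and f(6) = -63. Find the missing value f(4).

-27

The 3 known points determine the degree-2 polynomial uniquely.
Write f(x) = ax^2 + bx + c. Substituting each data point gives a linear system:
  a - b + c = -7
  4a + 2b + c = -7
  36a + 6b + c = -63
Solving the system yields a = -2, b = 2, c = -3.
So f(x) = -2x^2 + 2x - 3.
Then f(4) = -27.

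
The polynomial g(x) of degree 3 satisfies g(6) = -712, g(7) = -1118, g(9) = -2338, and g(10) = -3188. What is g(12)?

-5458

Using the Lagrange interpolation formula with nodes 6, 7, 9, 10:
  L_0(x) = (x - 7)(x - 9)(x - 10) / -12
  L_1(x) = (x - 6)(x - 9)(x - 10) / 6
  L_2(x) = (x - 6)(x - 7)(x - 10) / -6
  L_3(x) = (x - 6)(x - 7)(x - 9) / 12
Then g(x) = -712·L_0(x) - 1118·L_1(x) - 2338·L_2(x) - 3188·L_3(x).
Expanding and collecting terms gives g(x) = -3x³ - 2x² + x + 2.
Evaluating at x = 12: g(12) = -5458.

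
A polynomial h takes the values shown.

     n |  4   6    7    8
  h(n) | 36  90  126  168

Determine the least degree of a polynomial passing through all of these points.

2

Divided differences on the nodes 4, 6, 7, 8:
  order 0: 36  90  126  168
  order 1: 27  36  42
  order 2: 3  3
  order 3: 0
The order-2 divided differences are all 3 (nonzero) and every higher order vanishes, so the data lies on a polynomial of degree exactly 2.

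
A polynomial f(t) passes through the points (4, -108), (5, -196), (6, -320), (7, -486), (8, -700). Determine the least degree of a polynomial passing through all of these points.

3

Forward differences of the values at t = 4, 5, 6, 7, 8:
  f  : -108  -196  -320  -486  -700
  Δ  : -88  -124  -166  -214
  Δ^2: -36  -42  -48
  Δ^3: -6  -6
  Δ^4: 0
The third differences are constant (-6) and nonzero, while all higher differences vanish, so the minimal degree is 3.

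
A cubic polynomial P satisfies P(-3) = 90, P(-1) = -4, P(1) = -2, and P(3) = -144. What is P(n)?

P(n) = -5n^3 - 3n^2 + 6n

Using the Lagrange interpolation formula with nodes -3, -1, 1, 3:
  L_0(n) = (n + 1)(n - 1)(n - 3) / -48
  L_1(n) = (n + 3)(n - 1)(n - 3) / 16
  L_2(n) = (n + 3)(n + 1)(n - 3) / -16
  L_3(n) = (n + 3)(n + 1)(n - 1) / 48
Then P(n) = 90·L_0(n) - 4·L_1(n) - 2·L_2(n) - 144·L_3(n).
Expanding and collecting terms gives P(n) = -5n^3 - 3n^2 + 6n.
Check: P(1) = -2. ✓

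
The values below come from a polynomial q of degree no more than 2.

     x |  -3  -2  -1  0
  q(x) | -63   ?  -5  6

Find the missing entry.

The 3 known points determine the degree-2 polynomial uniquely.
Write q(x) = ax^2 + bx + c. Substituting each data point gives a linear system:
  9a - 3b + c = -63
  a - b + c = -5
  c = 6
Solving the system yields a = -6, b = 5, c = 6.
So q(x) = -6x^2 + 5x + 6.
Then q(-2) = -28.

-28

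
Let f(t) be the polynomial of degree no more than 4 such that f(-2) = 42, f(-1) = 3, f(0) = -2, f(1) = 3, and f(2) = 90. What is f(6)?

6058

Using the Lagrange interpolation formula with nodes -2, -1, 0, 1, 2:
  L_0(t) = (t + 1)t(t - 1)(t - 2) / 24
  L_1(t) = (t + 2)t(t - 1)(t - 2) / -6
  L_2(t) = (t + 2)(t + 1)(t - 1)(t - 2) / 4
  L_3(t) = (t + 2)(t + 1)t(t - 2) / -6
  L_4(t) = (t + 2)(t + 1)t(t - 1) / 24
Then f(t) = 42·L_0(t) + 3·L_1(t) - 2·L_2(t) + 3·L_3(t) + 90·L_4(t).
Expanding and collecting terms gives f(t) = 4t^4 + 4t^3 + t^2 - 4t - 2.
Evaluating at t = 6: f(6) = 6058.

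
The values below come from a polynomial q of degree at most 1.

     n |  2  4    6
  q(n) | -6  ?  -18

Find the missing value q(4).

On equispaced nodes a degree-1 polynomial has vanishing second forward difference, so
  q(2) - 2·q(4) + q(6) = 0.
Substituting the known values and solving for q(4):
  -2·q(4) = 24
  q(4) = -12.

-12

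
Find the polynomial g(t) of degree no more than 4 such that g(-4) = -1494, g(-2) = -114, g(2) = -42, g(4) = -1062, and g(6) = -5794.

Write g(t) = at^4 + bt^3 + ct^2 + dt + e. Substituting each data point gives a linear system:
  256a - 64b + 16c - 4d + e = -1494
  16a - 8b + 4c - 2d + e = -114
  16a + 8b + 4c + 2d + e = -42
  256a + 64b + 16c + 4d + e = -1062
  1296a + 216b + 36c + 6d + e = -5794
Solving the system yields a = -5, b = 3, c = 0, d = 6, e = 2.
So g(t) = -5t^4 + 3t^3 + 6t + 2.
Check: g(6) = -5794. ✓

g(t) = -5t^4 + 3t^3 + 6t + 2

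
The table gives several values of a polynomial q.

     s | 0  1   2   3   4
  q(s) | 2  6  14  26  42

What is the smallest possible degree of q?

Forward differences of the values at s = 0, 1, 2, 3, 4:
  q  : 2  6  14  26  42
  Δ  : 4  8  12  16
  Δ^2: 4  4  4
  Δ^3: 0  0
  Δ^4: 0
The second differences are constant (4) and nonzero, while all higher differences vanish, so the minimal degree is 2.

2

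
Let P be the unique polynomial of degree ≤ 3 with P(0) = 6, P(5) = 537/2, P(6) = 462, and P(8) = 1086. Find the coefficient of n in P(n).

-5

Write P(n) = an^3 + bn^2 + cn + d. Substituting each data point gives a linear system:
  d = 6
  125a + 25b + 5c + d = 537/2
  216a + 36b + 6c + d = 462
  512a + 64b + 8c + d = 1086
Solving the system yields a = 2, b = 3/2, c = -5, d = 6.
So P(n) = 2n³ + (3/2)n² - 5n + 6.
The coefficient of n is -5.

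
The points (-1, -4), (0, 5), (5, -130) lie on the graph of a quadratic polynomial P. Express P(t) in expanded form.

P(t) = -6t^2 + 3t + 5

Write P(t) = at^2 + bt + c. Substituting each data point gives a linear system:
  a - b + c = -4
  c = 5
  25a + 5b + c = -130
Solving the system yields a = -6, b = 3, c = 5.
So P(t) = -6t^2 + 3t + 5.
Check: P(5) = -130. ✓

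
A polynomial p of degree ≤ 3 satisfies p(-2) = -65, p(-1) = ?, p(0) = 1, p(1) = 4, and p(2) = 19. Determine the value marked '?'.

-14

On equispaced nodes a degree-3 polynomial has vanishing fourth forward difference, so
  p(-2) - 4·p(-1) + 6·p(0) - 4·p(1) + p(2) = 0.
Substituting the known values and solving for p(-1):
  -4·p(-1) = 56
  p(-1) = -14.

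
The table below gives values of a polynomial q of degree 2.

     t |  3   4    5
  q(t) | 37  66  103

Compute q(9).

Write q(t) = at^2 + bt + c. Substituting each data point gives a linear system:
  9a + 3b + c = 37
  16a + 4b + c = 66
  25a + 5b + c = 103
Solving the system yields a = 4, b = 1, c = -2.
So q(t) = 4t^2 + t - 2.
Then q(9) = 331.

331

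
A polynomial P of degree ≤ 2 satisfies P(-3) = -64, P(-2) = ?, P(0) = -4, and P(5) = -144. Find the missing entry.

The 3 known points determine the degree-2 polynomial uniquely.
Write P(x) = ax^2 + bx + c. Substituting each data point gives a linear system:
  9a - 3b + c = -64
  c = -4
  25a + 5b + c = -144
Solving the system yields a = -6, b = 2, c = -4.
So P(x) = -6x² + 2x - 4.
Then P(-2) = -32.

-32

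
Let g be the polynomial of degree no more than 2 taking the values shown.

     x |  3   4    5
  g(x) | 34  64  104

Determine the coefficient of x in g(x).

-5

Write g(x) = ax^2 + bx + c. Substituting each data point gives a linear system:
  9a + 3b + c = 34
  16a + 4b + c = 64
  25a + 5b + c = 104
Solving the system yields a = 5, b = -5, c = 4.
So g(x) = 5x^2 - 5x + 4.
The coefficient of x is -5.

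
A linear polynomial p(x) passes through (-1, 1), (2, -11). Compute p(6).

Using the Lagrange interpolation formula with nodes -1, 2:
  L_0(x) = (x - 2) / -3
  L_1(x) = (x + 1) / 3
Then p(x) = 1·L_0(x) - 11·L_1(x).
Expanding and collecting terms gives p(x) = -4x - 3.
Evaluating at x = 6: p(6) = -27.

-27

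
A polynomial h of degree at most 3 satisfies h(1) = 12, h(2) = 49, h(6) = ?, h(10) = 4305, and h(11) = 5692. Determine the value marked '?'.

The 4 known points determine the degree-3 polynomial uniquely.
Write h(n) = an^3 + bn^2 + cn + d. Substituting each data point gives a linear system:
  a + b + c + d = 12
  8a + 4b + 2c + d = 49
  1000a + 100b + 10c + d = 4305
  1331a + 121b + 11c + d = 5692
Solving the system yields a = 4, b = 3, c = 0, d = 5.
So h(n) = 4n^3 + 3n^2 + 5.
Then h(6) = 977.

977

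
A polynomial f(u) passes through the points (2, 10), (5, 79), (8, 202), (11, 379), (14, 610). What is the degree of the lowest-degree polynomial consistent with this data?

Forward differences of the values at u = 2, 5, 8, 11, 14:
  f  : 10  79  202  379  610
  Δ  : 69  123  177  231
  Δ^2: 54  54  54
  Δ^3: 0  0
  Δ^4: 0
The second differences are constant (54) and nonzero, while all higher differences vanish, so the minimal degree is 2.

2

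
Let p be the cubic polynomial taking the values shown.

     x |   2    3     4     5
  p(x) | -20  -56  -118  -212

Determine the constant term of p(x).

-2

Write p(x) = ax^3 + bx^2 + cx + d. Substituting each data point gives a linear system:
  8a + 4b + 2c + d = -20
  27a + 9b + 3c + d = -56
  64a + 16b + 4c + d = -118
  125a + 25b + 5c + d = -212
Solving the system yields a = -1, b = -4, c = 3, d = -2.
So p(x) = -x^3 - 4x^2 + 3x - 2.
The constant term is -2.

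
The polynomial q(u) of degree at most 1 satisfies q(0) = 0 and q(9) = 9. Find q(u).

Write q(u) = au + b. Substituting each data point gives a linear system:
  b = 0
  9a + b = 9
Solving the system yields a = 1, b = 0.
So q(u) = u.
Check: q(9) = 9. ✓

q(u) = u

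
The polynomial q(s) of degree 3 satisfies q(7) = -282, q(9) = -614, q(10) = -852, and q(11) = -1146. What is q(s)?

Using the Lagrange interpolation formula with nodes 7, 9, 10, 11:
  L_0(s) = (s - 9)(s - 10)(s - 11) / -24
  L_1(s) = (s - 7)(s - 10)(s - 11) / 4
  L_2(s) = (s - 7)(s - 9)(s - 11) / -3
  L_3(s) = (s - 7)(s - 9)(s - 10) / 8
Then q(s) = -282·L_0(s) - 614·L_1(s) - 852·L_2(s) - 1146·L_3(s).
Expanding and collecting terms gives q(s) = -s^3 + 2s^2 - 5s - 2.
Check: q(10) = -852. ✓

q(s) = -s^3 + 2s^2 - 5s - 2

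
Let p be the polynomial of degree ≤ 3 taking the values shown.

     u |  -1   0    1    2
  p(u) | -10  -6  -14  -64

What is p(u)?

Write p(u) = au^3 + bu^2 + cu + d. Substituting each data point gives a linear system:
  -a + b - c + d = -10
  d = -6
  a + b + c + d = -14
  8a + 4b + 2c + d = -64
Solving the system yields a = -5, b = -6, c = 3, d = -6.
So p(u) = -5u^3 - 6u^2 + 3u - 6.
Check: p(0) = -6. ✓

p(u) = -5u^3 - 6u^2 + 3u - 6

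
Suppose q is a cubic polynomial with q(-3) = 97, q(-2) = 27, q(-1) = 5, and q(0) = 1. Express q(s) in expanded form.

q(s) = -5s^3 - 6s^2 - 5s + 1

Using the Lagrange interpolation formula with nodes -3, -2, -1, 0:
  L_0(s) = (s + 2)(s + 1)s / -6
  L_1(s) = (s + 3)(s + 1)s / 2
  L_2(s) = (s + 3)(s + 2)s / -2
  L_3(s) = (s + 3)(s + 2)(s + 1) / 6
Then q(s) = 97·L_0(s) + 27·L_1(s) + 5·L_2(s) + 1·L_3(s).
Expanding and collecting terms gives q(s) = -5s^3 - 6s^2 - 5s + 1.
Check: q(-1) = 5. ✓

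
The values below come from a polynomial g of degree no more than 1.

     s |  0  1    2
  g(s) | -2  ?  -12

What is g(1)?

-7

The 2 known points determine the degree-1 polynomial uniquely.
Write g(s) = as + b. Substituting each data point gives a linear system:
  b = -2
  2a + b = -12
Solving the system yields a = -5, b = -2.
So g(s) = -5s - 2.
Then g(1) = -7.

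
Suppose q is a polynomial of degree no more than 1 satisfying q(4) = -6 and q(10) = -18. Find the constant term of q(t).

Write q(t) = at + b. Substituting each data point gives a linear system:
  4a + b = -6
  10a + b = -18
Solving the system yields a = -2, b = 2.
So q(t) = -2t + 2.
The constant term is 2.

2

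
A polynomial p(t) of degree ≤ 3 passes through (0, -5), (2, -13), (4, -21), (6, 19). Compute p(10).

435

Forward differences of the values at t = 0, 2, 4, 6:
  p  : -5  -13  -21  19
  Δ  : -8  -8  40
  Δ^2: 0  48
  Δ^3: 48
The third differences are constant, confirming degree 3.
Interpolating (Newton forward form) and evaluating at t = 10 gives p(10) = 435.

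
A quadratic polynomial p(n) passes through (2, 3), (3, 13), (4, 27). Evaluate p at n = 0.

-5

Forward differences of the values at n = 2, 3, 4:
  p  : 3  13  27
  Δ  : 10  14
  Δ^2: 4
The second differences are constant, confirming degree 2.
Interpolating (Newton forward form) and evaluating at n = 0 gives p(0) = -5.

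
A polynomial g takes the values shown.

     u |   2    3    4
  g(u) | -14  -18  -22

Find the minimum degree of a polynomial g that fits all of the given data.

Forward differences of the values at u = 2, 3, 4:
  g  : -14  -18  -22
  Δ  : -4  -4
  Δ^2: 0
The first differences are constant (-4) and nonzero, while all higher differences vanish, so the minimal degree is 1.

1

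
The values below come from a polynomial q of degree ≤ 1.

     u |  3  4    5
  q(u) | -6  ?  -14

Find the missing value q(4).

On equispaced nodes a degree-1 polynomial has vanishing second forward difference, so
  q(3) - 2·q(4) + q(5) = 0.
Substituting the known values and solving for q(4):
  -2·q(4) = 20
  q(4) = -10.

-10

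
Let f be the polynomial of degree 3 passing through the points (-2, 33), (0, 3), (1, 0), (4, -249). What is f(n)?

Using the Lagrange interpolation formula with nodes -2, 0, 1, 4:
  L_0(n) = n(n - 1)(n - 4) / -36
  L_1(n) = (n + 2)(n - 1)(n - 4) / 8
  L_2(n) = (n + 2)n(n - 4) / -9
  L_3(n) = (n + 2)n(n - 1) / 72
Then f(n) = 33·L_0(n) + 3·L_1(n) + 0·L_2(n) - 249·L_3(n).
Expanding and collecting terms gives f(n) = -4n^3 + n + 3.
Check: f(0) = 3. ✓

f(n) = -4n^3 + n + 3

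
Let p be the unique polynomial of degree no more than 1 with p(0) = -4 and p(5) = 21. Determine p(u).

Write p(u) = au + b. Substituting each data point gives a linear system:
  b = -4
  5a + b = 21
Solving the system yields a = 5, b = -4.
So p(u) = 5u - 4.
Check: p(0) = -4. ✓

p(u) = 5u - 4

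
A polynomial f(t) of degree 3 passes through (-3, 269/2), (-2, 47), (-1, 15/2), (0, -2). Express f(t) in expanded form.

Write f(t) = at^3 + bt^2 + ct + d. Substituting each data point gives a linear system:
  -27a + 9b - 3c + d = 269/2
  -8a + 4b - 2c + d = 47
  -a + b - c + d = 15/2
  d = -2
Solving the system yields a = -3, b = 6, c = -1/2, d = -2.
So f(t) = -3t^3 + 6t^2 - (1/2)t - 2.
Check: f(-1) = 15/2. ✓

f(t) = -3t^3 + 6t^2 - (1/2)t - 2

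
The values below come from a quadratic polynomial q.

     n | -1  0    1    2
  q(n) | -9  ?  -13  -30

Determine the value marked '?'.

The 3 known points determine the degree-2 polynomial uniquely.
Write q(n) = an^2 + bn + c. Substituting each data point gives a linear system:
  a - b + c = -9
  a + b + c = -13
  4a + 2b + c = -30
Solving the system yields a = -5, b = -2, c = -6.
So q(n) = -5n^2 - 2n - 6.
Then q(0) = -6.

-6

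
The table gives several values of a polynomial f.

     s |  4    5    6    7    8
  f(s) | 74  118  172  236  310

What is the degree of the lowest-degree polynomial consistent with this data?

2

Forward differences of the values at s = 4, 5, 6, 7, 8:
  f  : 74  118  172  236  310
  Δ  : 44  54  64  74
  Δ^2: 10  10  10
  Δ^3: 0  0
  Δ^4: 0
The second differences are constant (10) and nonzero, while all higher differences vanish, so the minimal degree is 2.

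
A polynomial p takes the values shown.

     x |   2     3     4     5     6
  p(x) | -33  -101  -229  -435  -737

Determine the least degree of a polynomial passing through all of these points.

3

Forward differences of the values at x = 2, 3, 4, 5, 6:
  p  : -33  -101  -229  -435  -737
  Δ  : -68  -128  -206  -302
  Δ^2: -60  -78  -96
  Δ^3: -18  -18
  Δ^4: 0
The third differences are constant (-18) and nonzero, while all higher differences vanish, so the minimal degree is 3.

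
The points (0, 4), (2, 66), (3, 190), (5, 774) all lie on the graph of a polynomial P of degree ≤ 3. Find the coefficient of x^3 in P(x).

5

Write P(x) = ax^3 + bx^2 + cx + d. Substituting each data point gives a linear system:
  d = 4
  8a + 4b + 2c + d = 66
  27a + 9b + 3c + d = 190
  125a + 25b + 5c + d = 774
Solving the system yields a = 5, b = 6, c = -1, d = 4.
So P(x) = 5x^3 + 6x^2 - x + 4.
The leading coefficient is 5.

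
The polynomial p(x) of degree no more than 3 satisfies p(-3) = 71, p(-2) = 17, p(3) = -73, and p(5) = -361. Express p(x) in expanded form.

p(x) = -3x^3 + 3x - 1

Write p(x) = ax^3 + bx^2 + cx + d. Substituting each data point gives a linear system:
  -27a + 9b - 3c + d = 71
  -8a + 4b - 2c + d = 17
  27a + 9b + 3c + d = -73
  125a + 25b + 5c + d = -361
Solving the system yields a = -3, b = 0, c = 3, d = -1.
So p(x) = -3x³ + 3x - 1.
Check: p(-2) = 17. ✓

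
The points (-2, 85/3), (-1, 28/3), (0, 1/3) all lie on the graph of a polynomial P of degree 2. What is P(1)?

4/3

Write P(s) = as^2 + bs + c. Substituting each data point gives a linear system:
  4a - 2b + c = 85/3
  a - b + c = 28/3
  c = 1/3
Solving the system yields a = 5, b = -4, c = 1/3.
So P(s) = 5s^2 - 4s + 1/3.
Then P(1) = 4/3.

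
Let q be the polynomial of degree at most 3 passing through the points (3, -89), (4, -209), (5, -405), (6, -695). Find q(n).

q(n) = -3n^3 - 2n^2 + 5n - 5

Using the Lagrange interpolation formula with nodes 3, 4, 5, 6:
  L_0(n) = (n - 4)(n - 5)(n - 6) / -6
  L_1(n) = (n - 3)(n - 5)(n - 6) / 2
  L_2(n) = (n - 3)(n - 4)(n - 6) / -2
  L_3(n) = (n - 3)(n - 4)(n - 5) / 6
Then q(n) = -89·L_0(n) - 209·L_1(n) - 405·L_2(n) - 695·L_3(n).
Expanding and collecting terms gives q(n) = -3n^3 - 2n^2 + 5n - 5.
Check: q(6) = -695. ✓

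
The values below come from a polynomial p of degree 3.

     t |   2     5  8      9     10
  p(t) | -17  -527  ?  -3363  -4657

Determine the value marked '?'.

The 4 known points determine the degree-3 polynomial uniquely.
Write p(t) = at^3 + bt^2 + ct + d. Substituting each data point gives a linear system:
  8a + 4b + 2c + d = -17
  125a + 25b + 5c + d = -527
  729a + 81b + 9c + d = -3363
  1000a + 100b + 10c + d = -4657
Solving the system yields a = -5, b = 3, c = 4, d = 3.
So p(t) = -5t³ + 3t² + 4t + 3.
Then p(8) = -2333.

-2333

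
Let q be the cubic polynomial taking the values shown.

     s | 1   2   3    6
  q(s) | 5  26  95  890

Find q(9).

Using the Lagrange interpolation formula with nodes 1, 2, 3, 6:
  L_0(s) = (s - 2)(s - 3)(s - 6) / -10
  L_1(s) = (s - 1)(s - 3)(s - 6) / 4
  L_2(s) = (s - 1)(s - 2)(s - 6) / -6
  L_3(s) = (s - 1)(s - 2)(s - 3) / 60
Then q(s) = 5·L_0(s) + 26·L_1(s) + 95·L_2(s) + 890·L_3(s).
Expanding and collecting terms gives q(s) = 5s^3 - 6s^2 + 4s + 2.
Evaluating at s = 9: q(9) = 3197.

3197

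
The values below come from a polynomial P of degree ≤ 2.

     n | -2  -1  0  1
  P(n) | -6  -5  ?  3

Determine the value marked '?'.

-2

On equispaced nodes a degree-2 polynomial has vanishing third forward difference, so
  - P(-2) + 3·P(-1) - 3·P(0) + P(1) = 0.
Substituting the known values and solving for P(0):
  -3·P(0) = 6
  P(0) = -2.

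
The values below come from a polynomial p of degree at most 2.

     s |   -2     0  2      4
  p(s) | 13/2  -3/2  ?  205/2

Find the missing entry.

61/2

The 3 known points determine the degree-2 polynomial uniquely.
Write p(s) = as^2 + bs + c. Substituting each data point gives a linear system:
  4a - 2b + c = 13/2
  c = -3/2
  16a + 4b + c = 205/2
Solving the system yields a = 5, b = 6, c = -3/2.
So p(s) = 5s² + 6s - 3/2.
Then p(2) = 61/2.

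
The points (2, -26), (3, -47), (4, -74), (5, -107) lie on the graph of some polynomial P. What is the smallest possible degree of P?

2

Forward differences of the values at s = 2, 3, 4, 5:
  P  : -26  -47  -74  -107
  Δ  : -21  -27  -33
  Δ^2: -6  -6
  Δ^3: 0
The second differences are constant (-6) and nonzero, while all higher differences vanish, so the minimal degree is 2.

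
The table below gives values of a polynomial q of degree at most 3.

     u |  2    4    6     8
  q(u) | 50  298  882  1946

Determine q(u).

q(u) = 3u^3 + 6u^2 + 4u - 6

Write q(u) = au^3 + bu^2 + cu + d. Substituting each data point gives a linear system:
  8a + 4b + 2c + d = 50
  64a + 16b + 4c + d = 298
  216a + 36b + 6c + d = 882
  512a + 64b + 8c + d = 1946
Solving the system yields a = 3, b = 6, c = 4, d = -6.
So q(u) = 3u³ + 6u² + 4u - 6.
Check: q(8) = 1946. ✓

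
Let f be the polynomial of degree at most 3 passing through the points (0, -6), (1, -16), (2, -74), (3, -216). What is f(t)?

f(t) = -6t^3 - 6t^2 + 2t - 6

Write f(t) = at^3 + bt^2 + ct + d. Substituting each data point gives a linear system:
  d = -6
  a + b + c + d = -16
  8a + 4b + 2c + d = -74
  27a + 9b + 3c + d = -216
Solving the system yields a = -6, b = -6, c = 2, d = -6.
So f(t) = -6t³ - 6t² + 2t - 6.
Check: f(3) = -216. ✓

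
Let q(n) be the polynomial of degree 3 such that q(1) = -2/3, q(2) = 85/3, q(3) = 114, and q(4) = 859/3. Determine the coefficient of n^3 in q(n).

Write q(n) = an^3 + bn^2 + cn + d. Substituting each data point gives a linear system:
  a + b + c + d = -2/3
  8a + 4b + 2c + d = 85/3
  27a + 9b + 3c + d = 114
  64a + 16b + 4c + d = 859/3
Solving the system yields a = 5, b = -5/3, c = -1, d = -3.
So q(n) = 5n³ - (5/3)n² - n - 3.
The leading coefficient is 5.

5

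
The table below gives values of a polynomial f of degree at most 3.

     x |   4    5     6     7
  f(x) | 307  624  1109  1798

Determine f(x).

f(x) = 6x^3 - 6x^2 + 5x - 1

Using the Lagrange interpolation formula with nodes 4, 5, 6, 7:
  L_0(x) = (x - 5)(x - 6)(x - 7) / -6
  L_1(x) = (x - 4)(x - 6)(x - 7) / 2
  L_2(x) = (x - 4)(x - 5)(x - 7) / -2
  L_3(x) = (x - 4)(x - 5)(x - 6) / 6
Then f(x) = 307·L_0(x) + 624·L_1(x) + 1109·L_2(x) + 1798·L_3(x).
Expanding and collecting terms gives f(x) = 6x³ - 6x² + 5x - 1.
Check: f(7) = 1798. ✓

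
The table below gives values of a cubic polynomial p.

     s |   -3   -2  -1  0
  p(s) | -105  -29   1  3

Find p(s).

Write p(s) = as^3 + bs^2 + cs + d. Substituting each data point gives a linear system:
  -27a + 9b - 3c + d = -105
  -8a + 4b - 2c + d = -29
  -a + b - c + d = 1
  d = 3
Solving the system yields a = 3, b = -5, c = -6, d = 3.
So p(s) = 3s^3 - 5s^2 - 6s + 3.
Check: p(-1) = 1. ✓

p(s) = 3s^3 - 5s^2 - 6s + 3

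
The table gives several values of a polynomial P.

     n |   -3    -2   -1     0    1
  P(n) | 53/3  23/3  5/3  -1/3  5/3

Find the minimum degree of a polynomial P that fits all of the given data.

Forward differences of the values at n = -3, -2, -1, 0, 1:
  P  : 53/3  23/3  5/3  -1/3  5/3
  Δ  : -10  -6  -2  2
  Δ^2: 4  4  4
  Δ^3: 0  0
  Δ^4: 0
The second differences are constant (4) and nonzero, while all higher differences vanish, so the minimal degree is 2.

2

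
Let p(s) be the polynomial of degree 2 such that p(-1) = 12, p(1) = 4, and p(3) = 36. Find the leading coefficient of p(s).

5

Write p(s) = as^2 + bs + c. Substituting each data point gives a linear system:
  a - b + c = 12
  a + b + c = 4
  9a + 3b + c = 36
Solving the system yields a = 5, b = -4, c = 3.
So p(s) = 5s² - 4s + 3.
The leading coefficient is 5.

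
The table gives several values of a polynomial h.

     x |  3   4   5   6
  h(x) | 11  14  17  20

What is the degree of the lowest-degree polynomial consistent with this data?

Forward differences of the values at x = 3, 4, 5, 6:
  h  : 11  14  17  20
  Δ  : 3  3  3
  Δ^2: 0  0
  Δ^3: 0
The first differences are constant (3) and nonzero, while all higher differences vanish, so the minimal degree is 1.

1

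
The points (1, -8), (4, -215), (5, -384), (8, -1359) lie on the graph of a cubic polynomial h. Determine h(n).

Using the Lagrange interpolation formula with nodes 1, 4, 5, 8:
  L_0(n) = (n - 4)(n - 5)(n - 8) / -84
  L_1(n) = (n - 1)(n - 5)(n - 8) / 12
  L_2(n) = (n - 1)(n - 4)(n - 8) / -12
  L_3(n) = (n - 1)(n - 4)(n - 5) / 84
Then h(n) = -8·L_0(n) - 215·L_1(n) - 384·L_2(n) - 1359·L_3(n).
Expanding and collecting terms gives h(n) = -2n^3 - 5n^2 - 2n + 1.
Check: h(1) = -8. ✓

h(n) = -2n^3 - 5n^2 - 2n + 1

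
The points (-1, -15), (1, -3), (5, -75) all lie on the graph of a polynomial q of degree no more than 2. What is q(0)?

-5

Write q(t) = at^2 + bt + c. Substituting each data point gives a linear system:
  a - b + c = -15
  a + b + c = -3
  25a + 5b + c = -75
Solving the system yields a = -4, b = 6, c = -5.
So q(t) = -4t^2 + 6t - 5.
Then q(0) = -5.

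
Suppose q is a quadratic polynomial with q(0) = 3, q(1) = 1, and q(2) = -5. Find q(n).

Write q(n) = an^2 + bn + c. Substituting each data point gives a linear system:
  c = 3
  a + b + c = 1
  4a + 2b + c = -5
Solving the system yields a = -2, b = 0, c = 3.
So q(n) = -2n^2 + 3.
Check: q(1) = 1. ✓

q(n) = -2n^2 + 3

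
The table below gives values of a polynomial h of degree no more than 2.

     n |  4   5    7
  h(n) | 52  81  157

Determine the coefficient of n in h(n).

2

Write h(n) = an^2 + bn + c. Substituting each data point gives a linear system:
  16a + 4b + c = 52
  25a + 5b + c = 81
  49a + 7b + c = 157
Solving the system yields a = 3, b = 2, c = -4.
So h(n) = 3n² + 2n - 4.
The coefficient of n is 2.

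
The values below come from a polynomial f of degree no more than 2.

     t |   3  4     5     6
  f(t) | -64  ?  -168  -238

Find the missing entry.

-110

On equispaced nodes a degree-2 polynomial has vanishing third forward difference, so
  - f(3) + 3·f(4) - 3·f(5) + f(6) = 0.
Substituting the known values and solving for f(4):
  3·f(4) = -330
  f(4) = -110.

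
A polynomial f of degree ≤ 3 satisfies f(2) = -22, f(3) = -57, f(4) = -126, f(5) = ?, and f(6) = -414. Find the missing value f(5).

The 4 known points determine the degree-3 polynomial uniquely.
Write f(x) = ax^3 + bx^2 + cx + d. Substituting each data point gives a linear system:
  8a + 4b + 2c + d = -22
  27a + 9b + 3c + d = -57
  64a + 16b + 4c + d = -126
  216a + 36b + 6c + d = -414
Solving the system yields a = -2, b = 1, c = -2, d = -6.
So f(x) = -2x³ + x² - 2x - 6.
Then f(5) = -241.

-241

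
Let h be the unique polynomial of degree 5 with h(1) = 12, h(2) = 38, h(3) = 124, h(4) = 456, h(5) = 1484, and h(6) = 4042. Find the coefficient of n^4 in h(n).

Write h(n) = an^5 + bn^4 + cn^3 + dn^2 + en + k. Substituting each data point gives a linear system:
  a + b + c + d + e + k = 12
  32a + 16b + 8c + 4d + 2e + k = 38
  243a + 81b + 27c + 9d + 3e + k = 124
  1024a + 256b + 64c + 16d + 4e + k = 456
  3125a + 625b + 125c + 25d + 5e + k = 1484
  7776a + 1296b + 216c + 36d + 6e + k = 4042
Solving the system yields a = 1, b = -4, c = 6, d = 4, e = 1, k = 4.
So h(n) = n⁵ - 4n⁴ + 6n³ + 4n² + n + 4.
The coefficient of n^4 is -4.

-4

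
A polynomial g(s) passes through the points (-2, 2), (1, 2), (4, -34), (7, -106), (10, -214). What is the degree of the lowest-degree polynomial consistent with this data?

2

Forward differences of the values at s = -2, 1, 4, 7, 10:
  g  : 2  2  -34  -106  -214
  Δ  : 0  -36  -72  -108
  Δ^2: -36  -36  -36
  Δ^3: 0  0
  Δ^4: 0
The second differences are constant (-36) and nonzero, while all higher differences vanish, so the minimal degree is 2.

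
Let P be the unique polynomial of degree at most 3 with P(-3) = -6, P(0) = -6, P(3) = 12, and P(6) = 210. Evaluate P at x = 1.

-10

Using the Lagrange interpolation formula with nodes -3, 0, 3, 6:
  L_0(x) = x(x - 3)(x - 6) / -162
  L_1(x) = (x + 3)(x - 3)(x - 6) / 54
  L_2(x) = (x + 3)x(x - 6) / -54
  L_3(x) = (x + 3)x(x - 3) / 162
Then P(x) = -6·L_0(x) - 6·L_1(x) + 12·L_2(x) + 210·L_3(x).
Expanding and collecting terms gives P(x) = x^3 + x^2 - 6x - 6.
Evaluating at x = 1: P(1) = -10.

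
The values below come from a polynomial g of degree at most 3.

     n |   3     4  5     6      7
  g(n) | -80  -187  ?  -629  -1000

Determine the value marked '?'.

The 4 known points determine the degree-3 polynomial uniquely.
Write g(n) = an^3 + bn^2 + cn + d. Substituting each data point gives a linear system:
  27a + 9b + 3c + d = -80
  64a + 16b + 4c + d = -187
  216a + 36b + 6c + d = -629
  343a + 49b + 7c + d = -1000
Solving the system yields a = -3, b = 1, c = -3, d = 1.
So g(n) = -3n³ + n² - 3n + 1.
Then g(5) = -364.

-364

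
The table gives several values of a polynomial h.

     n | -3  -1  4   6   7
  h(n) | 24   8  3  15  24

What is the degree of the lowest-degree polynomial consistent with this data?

Divided differences on the nodes -3, -1, 4, 6, 7:
  order 0: 24  8  3  15  24
  order 1: -8  -1  6  9
  order 2: 1  1  1
  order 3: 0  0
  order 4: 0
The order-2 divided differences are all 1 (nonzero) and every higher order vanishes, so the data lies on a polynomial of degree exactly 2.

2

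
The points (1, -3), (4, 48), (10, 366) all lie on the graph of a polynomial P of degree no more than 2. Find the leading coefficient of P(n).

Write P(n) = an^2 + bn + c. Substituting each data point gives a linear system:
  a + b + c = -3
  16a + 4b + c = 48
  100a + 10b + c = 366
Solving the system yields a = 4, b = -3, c = -4.
So P(n) = 4n^2 - 3n - 4.
The leading coefficient is 4.

4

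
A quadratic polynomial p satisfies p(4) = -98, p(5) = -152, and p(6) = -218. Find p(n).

Write p(n) = an^2 + bn + c. Substituting each data point gives a linear system:
  16a + 4b + c = -98
  25a + 5b + c = -152
  36a + 6b + c = -218
Solving the system yields a = -6, b = 0, c = -2.
So p(n) = -6n² - 2.
Check: p(6) = -218. ✓

p(n) = -6n^2 - 2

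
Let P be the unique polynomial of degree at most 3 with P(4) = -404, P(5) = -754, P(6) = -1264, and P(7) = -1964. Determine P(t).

P(t) = -5t^3 - 5t^2 - 4

Write P(t) = at^3 + bt^2 + ct + d. Substituting each data point gives a linear system:
  64a + 16b + 4c + d = -404
  125a + 25b + 5c + d = -754
  216a + 36b + 6c + d = -1264
  343a + 49b + 7c + d = -1964
Solving the system yields a = -5, b = -5, c = 0, d = -4.
So P(t) = -5t^3 - 5t^2 - 4.
Check: P(4) = -404. ✓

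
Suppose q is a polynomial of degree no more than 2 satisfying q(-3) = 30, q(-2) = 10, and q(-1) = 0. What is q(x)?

Write q(x) = ax^2 + bx + c. Substituting each data point gives a linear system:
  9a - 3b + c = 30
  4a - 2b + c = 10
  a - b + c = 0
Solving the system yields a = 5, b = 5, c = 0.
So q(x) = 5x^2 + 5x.
Check: q(-1) = 0. ✓

q(x) = 5x^2 + 5x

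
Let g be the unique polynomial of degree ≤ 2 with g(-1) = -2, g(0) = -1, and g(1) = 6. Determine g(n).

g(n) = 3n^2 + 4n - 1

Using the Lagrange interpolation formula with nodes -1, 0, 1:
  L_0(n) = n(n - 1) / 2
  L_1(n) = (n + 1)(n - 1) / -1
  L_2(n) = (n + 1)n / 2
Then g(n) = -2·L_0(n) - 1·L_1(n) + 6·L_2(n).
Expanding and collecting terms gives g(n) = 3n^2 + 4n - 1.
Check: g(-1) = -2. ✓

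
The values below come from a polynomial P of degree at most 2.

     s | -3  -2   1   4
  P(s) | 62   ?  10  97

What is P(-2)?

The 3 known points determine the degree-2 polynomial uniquely.
Write P(s) = as^2 + bs + c. Substituting each data point gives a linear system:
  9a - 3b + c = 62
  a + b + c = 10
  16a + 4b + c = 97
Solving the system yields a = 6, b = -1, c = 5.
So P(s) = 6s² - s + 5.
Then P(-2) = 31.

31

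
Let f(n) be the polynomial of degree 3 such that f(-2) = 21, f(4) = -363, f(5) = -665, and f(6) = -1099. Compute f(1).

-9

Using the Lagrange interpolation formula with nodes -2, 4, 5, 6:
  L_0(n) = (n - 4)(n - 5)(n - 6) / -336
  L_1(n) = (n + 2)(n - 5)(n - 6) / 12
  L_2(n) = (n + 2)(n - 4)(n - 6) / -7
  L_3(n) = (n + 2)(n - 4)(n - 5) / 16
Then f(n) = 21·L_0(n) - 363·L_1(n) - 665·L_2(n) - 1099·L_3(n).
Expanding and collecting terms gives f(n) = -4n^3 - 6n^2 - 4n + 5.
Evaluating at n = 1: f(1) = -9.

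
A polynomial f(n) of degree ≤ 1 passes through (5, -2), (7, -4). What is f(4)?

-1

Using the Lagrange interpolation formula with nodes 5, 7:
  L_0(n) = (n - 7) / -2
  L_1(n) = (n - 5) / 2
Then f(n) = -2·L_0(n) - 4·L_1(n).
Expanding and collecting terms gives f(n) = -n + 3.
Evaluating at n = 4: f(4) = -1.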